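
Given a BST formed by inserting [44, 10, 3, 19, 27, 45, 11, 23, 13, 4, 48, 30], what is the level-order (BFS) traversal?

Tree insertion order: [44, 10, 3, 19, 27, 45, 11, 23, 13, 4, 48, 30]
Tree (level-order array): [44, 10, 45, 3, 19, None, 48, None, 4, 11, 27, None, None, None, None, None, 13, 23, 30]
BFS from the root, enqueuing left then right child of each popped node:
  queue [44] -> pop 44, enqueue [10, 45], visited so far: [44]
  queue [10, 45] -> pop 10, enqueue [3, 19], visited so far: [44, 10]
  queue [45, 3, 19] -> pop 45, enqueue [48], visited so far: [44, 10, 45]
  queue [3, 19, 48] -> pop 3, enqueue [4], visited so far: [44, 10, 45, 3]
  queue [19, 48, 4] -> pop 19, enqueue [11, 27], visited so far: [44, 10, 45, 3, 19]
  queue [48, 4, 11, 27] -> pop 48, enqueue [none], visited so far: [44, 10, 45, 3, 19, 48]
  queue [4, 11, 27] -> pop 4, enqueue [none], visited so far: [44, 10, 45, 3, 19, 48, 4]
  queue [11, 27] -> pop 11, enqueue [13], visited so far: [44, 10, 45, 3, 19, 48, 4, 11]
  queue [27, 13] -> pop 27, enqueue [23, 30], visited so far: [44, 10, 45, 3, 19, 48, 4, 11, 27]
  queue [13, 23, 30] -> pop 13, enqueue [none], visited so far: [44, 10, 45, 3, 19, 48, 4, 11, 27, 13]
  queue [23, 30] -> pop 23, enqueue [none], visited so far: [44, 10, 45, 3, 19, 48, 4, 11, 27, 13, 23]
  queue [30] -> pop 30, enqueue [none], visited so far: [44, 10, 45, 3, 19, 48, 4, 11, 27, 13, 23, 30]
Result: [44, 10, 45, 3, 19, 48, 4, 11, 27, 13, 23, 30]


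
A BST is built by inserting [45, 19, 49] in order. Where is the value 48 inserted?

Starting tree (level order): [45, 19, 49]
Insertion path: 45 -> 49
Result: insert 48 as left child of 49
Final tree (level order): [45, 19, 49, None, None, 48]


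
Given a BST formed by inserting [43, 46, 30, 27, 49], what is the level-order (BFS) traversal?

Tree insertion order: [43, 46, 30, 27, 49]
Tree (level-order array): [43, 30, 46, 27, None, None, 49]
BFS from the root, enqueuing left then right child of each popped node:
  queue [43] -> pop 43, enqueue [30, 46], visited so far: [43]
  queue [30, 46] -> pop 30, enqueue [27], visited so far: [43, 30]
  queue [46, 27] -> pop 46, enqueue [49], visited so far: [43, 30, 46]
  queue [27, 49] -> pop 27, enqueue [none], visited so far: [43, 30, 46, 27]
  queue [49] -> pop 49, enqueue [none], visited so far: [43, 30, 46, 27, 49]
Result: [43, 30, 46, 27, 49]


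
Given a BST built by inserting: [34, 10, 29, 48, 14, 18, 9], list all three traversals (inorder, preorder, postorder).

Tree insertion order: [34, 10, 29, 48, 14, 18, 9]
Tree (level-order array): [34, 10, 48, 9, 29, None, None, None, None, 14, None, None, 18]
Inorder (L, root, R): [9, 10, 14, 18, 29, 34, 48]
Preorder (root, L, R): [34, 10, 9, 29, 14, 18, 48]
Postorder (L, R, root): [9, 18, 14, 29, 10, 48, 34]


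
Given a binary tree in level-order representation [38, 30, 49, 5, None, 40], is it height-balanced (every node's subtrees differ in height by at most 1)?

Tree (level-order array): [38, 30, 49, 5, None, 40]
Definition: a tree is height-balanced if, at every node, |h(left) - h(right)| <= 1 (empty subtree has height -1).
Bottom-up per-node check:
  node 5: h_left=-1, h_right=-1, diff=0 [OK], height=0
  node 30: h_left=0, h_right=-1, diff=1 [OK], height=1
  node 40: h_left=-1, h_right=-1, diff=0 [OK], height=0
  node 49: h_left=0, h_right=-1, diff=1 [OK], height=1
  node 38: h_left=1, h_right=1, diff=0 [OK], height=2
All nodes satisfy the balance condition.
Result: Balanced


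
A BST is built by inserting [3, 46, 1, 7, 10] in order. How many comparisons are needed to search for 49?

Search path for 49: 3 -> 46
Found: False
Comparisons: 2


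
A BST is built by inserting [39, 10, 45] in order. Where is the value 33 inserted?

Starting tree (level order): [39, 10, 45]
Insertion path: 39 -> 10
Result: insert 33 as right child of 10
Final tree (level order): [39, 10, 45, None, 33]


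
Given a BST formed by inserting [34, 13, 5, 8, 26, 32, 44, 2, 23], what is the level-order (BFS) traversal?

Tree insertion order: [34, 13, 5, 8, 26, 32, 44, 2, 23]
Tree (level-order array): [34, 13, 44, 5, 26, None, None, 2, 8, 23, 32]
BFS from the root, enqueuing left then right child of each popped node:
  queue [34] -> pop 34, enqueue [13, 44], visited so far: [34]
  queue [13, 44] -> pop 13, enqueue [5, 26], visited so far: [34, 13]
  queue [44, 5, 26] -> pop 44, enqueue [none], visited so far: [34, 13, 44]
  queue [5, 26] -> pop 5, enqueue [2, 8], visited so far: [34, 13, 44, 5]
  queue [26, 2, 8] -> pop 26, enqueue [23, 32], visited so far: [34, 13, 44, 5, 26]
  queue [2, 8, 23, 32] -> pop 2, enqueue [none], visited so far: [34, 13, 44, 5, 26, 2]
  queue [8, 23, 32] -> pop 8, enqueue [none], visited so far: [34, 13, 44, 5, 26, 2, 8]
  queue [23, 32] -> pop 23, enqueue [none], visited so far: [34, 13, 44, 5, 26, 2, 8, 23]
  queue [32] -> pop 32, enqueue [none], visited so far: [34, 13, 44, 5, 26, 2, 8, 23, 32]
Result: [34, 13, 44, 5, 26, 2, 8, 23, 32]


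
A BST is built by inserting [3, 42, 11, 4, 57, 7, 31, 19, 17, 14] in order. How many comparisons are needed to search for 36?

Search path for 36: 3 -> 42 -> 11 -> 31
Found: False
Comparisons: 4


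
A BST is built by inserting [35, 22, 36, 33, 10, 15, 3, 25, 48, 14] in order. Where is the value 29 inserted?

Starting tree (level order): [35, 22, 36, 10, 33, None, 48, 3, 15, 25, None, None, None, None, None, 14]
Insertion path: 35 -> 22 -> 33 -> 25
Result: insert 29 as right child of 25
Final tree (level order): [35, 22, 36, 10, 33, None, 48, 3, 15, 25, None, None, None, None, None, 14, None, None, 29]


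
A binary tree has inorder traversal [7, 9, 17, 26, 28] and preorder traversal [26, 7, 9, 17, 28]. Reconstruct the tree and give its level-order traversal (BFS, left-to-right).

Inorder:  [7, 9, 17, 26, 28]
Preorder: [26, 7, 9, 17, 28]
Algorithm: preorder visits root first, so consume preorder in order;
for each root, split the current inorder slice at that value into
left-subtree inorder and right-subtree inorder, then recurse.
Recursive splits:
  root=26; inorder splits into left=[7, 9, 17], right=[28]
  root=7; inorder splits into left=[], right=[9, 17]
  root=9; inorder splits into left=[], right=[17]
  root=17; inorder splits into left=[], right=[]
  root=28; inorder splits into left=[], right=[]
Reconstructed level-order: [26, 7, 28, 9, 17]


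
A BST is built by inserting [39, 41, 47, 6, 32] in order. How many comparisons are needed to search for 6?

Search path for 6: 39 -> 6
Found: True
Comparisons: 2


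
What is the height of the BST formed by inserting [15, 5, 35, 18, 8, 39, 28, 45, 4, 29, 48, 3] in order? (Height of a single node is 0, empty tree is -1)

Insertion order: [15, 5, 35, 18, 8, 39, 28, 45, 4, 29, 48, 3]
Tree (level-order array): [15, 5, 35, 4, 8, 18, 39, 3, None, None, None, None, 28, None, 45, None, None, None, 29, None, 48]
Compute height bottom-up (empty subtree = -1):
  height(3) = 1 + max(-1, -1) = 0
  height(4) = 1 + max(0, -1) = 1
  height(8) = 1 + max(-1, -1) = 0
  height(5) = 1 + max(1, 0) = 2
  height(29) = 1 + max(-1, -1) = 0
  height(28) = 1 + max(-1, 0) = 1
  height(18) = 1 + max(-1, 1) = 2
  height(48) = 1 + max(-1, -1) = 0
  height(45) = 1 + max(-1, 0) = 1
  height(39) = 1 + max(-1, 1) = 2
  height(35) = 1 + max(2, 2) = 3
  height(15) = 1 + max(2, 3) = 4
Height = 4


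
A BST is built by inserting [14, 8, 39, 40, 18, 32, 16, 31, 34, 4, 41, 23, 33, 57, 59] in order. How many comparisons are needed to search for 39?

Search path for 39: 14 -> 39
Found: True
Comparisons: 2


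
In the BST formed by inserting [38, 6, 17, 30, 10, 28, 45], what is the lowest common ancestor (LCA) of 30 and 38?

Tree insertion order: [38, 6, 17, 30, 10, 28, 45]
Tree (level-order array): [38, 6, 45, None, 17, None, None, 10, 30, None, None, 28]
In a BST, the LCA of p=30, q=38 is the first node v on the
root-to-leaf path with p <= v <= q (go left if both < v, right if both > v).
Walk from root:
  at 38: 30 <= 38 <= 38, this is the LCA
LCA = 38


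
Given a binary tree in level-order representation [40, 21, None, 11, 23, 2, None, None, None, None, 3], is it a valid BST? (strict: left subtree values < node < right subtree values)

Level-order array: [40, 21, None, 11, 23, 2, None, None, None, None, 3]
Validate using subtree bounds (lo, hi): at each node, require lo < value < hi,
then recurse left with hi=value and right with lo=value.
Preorder trace (stopping at first violation):
  at node 40 with bounds (-inf, +inf): OK
  at node 21 with bounds (-inf, 40): OK
  at node 11 with bounds (-inf, 21): OK
  at node 2 with bounds (-inf, 11): OK
  at node 3 with bounds (2, 11): OK
  at node 23 with bounds (21, 40): OK
No violation found at any node.
Result: Valid BST


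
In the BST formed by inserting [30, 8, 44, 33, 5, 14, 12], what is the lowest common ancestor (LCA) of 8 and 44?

Tree insertion order: [30, 8, 44, 33, 5, 14, 12]
Tree (level-order array): [30, 8, 44, 5, 14, 33, None, None, None, 12]
In a BST, the LCA of p=8, q=44 is the first node v on the
root-to-leaf path with p <= v <= q (go left if both < v, right if both > v).
Walk from root:
  at 30: 8 <= 30 <= 44, this is the LCA
LCA = 30


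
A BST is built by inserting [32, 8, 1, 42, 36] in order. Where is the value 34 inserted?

Starting tree (level order): [32, 8, 42, 1, None, 36]
Insertion path: 32 -> 42 -> 36
Result: insert 34 as left child of 36
Final tree (level order): [32, 8, 42, 1, None, 36, None, None, None, 34]


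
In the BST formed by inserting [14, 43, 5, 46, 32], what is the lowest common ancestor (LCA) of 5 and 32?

Tree insertion order: [14, 43, 5, 46, 32]
Tree (level-order array): [14, 5, 43, None, None, 32, 46]
In a BST, the LCA of p=5, q=32 is the first node v on the
root-to-leaf path with p <= v <= q (go left if both < v, right if both > v).
Walk from root:
  at 14: 5 <= 14 <= 32, this is the LCA
LCA = 14


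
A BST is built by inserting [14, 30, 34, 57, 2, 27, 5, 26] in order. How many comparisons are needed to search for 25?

Search path for 25: 14 -> 30 -> 27 -> 26
Found: False
Comparisons: 4


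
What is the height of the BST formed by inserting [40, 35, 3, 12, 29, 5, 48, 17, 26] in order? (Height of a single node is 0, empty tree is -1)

Insertion order: [40, 35, 3, 12, 29, 5, 48, 17, 26]
Tree (level-order array): [40, 35, 48, 3, None, None, None, None, 12, 5, 29, None, None, 17, None, None, 26]
Compute height bottom-up (empty subtree = -1):
  height(5) = 1 + max(-1, -1) = 0
  height(26) = 1 + max(-1, -1) = 0
  height(17) = 1 + max(-1, 0) = 1
  height(29) = 1 + max(1, -1) = 2
  height(12) = 1 + max(0, 2) = 3
  height(3) = 1 + max(-1, 3) = 4
  height(35) = 1 + max(4, -1) = 5
  height(48) = 1 + max(-1, -1) = 0
  height(40) = 1 + max(5, 0) = 6
Height = 6


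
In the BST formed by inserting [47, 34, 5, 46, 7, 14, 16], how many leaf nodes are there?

Tree built from: [47, 34, 5, 46, 7, 14, 16]
Tree (level-order array): [47, 34, None, 5, 46, None, 7, None, None, None, 14, None, 16]
Rule: A leaf has 0 children.
Per-node child counts:
  node 47: 1 child(ren)
  node 34: 2 child(ren)
  node 5: 1 child(ren)
  node 7: 1 child(ren)
  node 14: 1 child(ren)
  node 16: 0 child(ren)
  node 46: 0 child(ren)
Matching nodes: [16, 46]
Count of leaf nodes: 2


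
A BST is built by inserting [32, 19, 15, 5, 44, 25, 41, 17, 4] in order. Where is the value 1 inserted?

Starting tree (level order): [32, 19, 44, 15, 25, 41, None, 5, 17, None, None, None, None, 4]
Insertion path: 32 -> 19 -> 15 -> 5 -> 4
Result: insert 1 as left child of 4
Final tree (level order): [32, 19, 44, 15, 25, 41, None, 5, 17, None, None, None, None, 4, None, None, None, 1]


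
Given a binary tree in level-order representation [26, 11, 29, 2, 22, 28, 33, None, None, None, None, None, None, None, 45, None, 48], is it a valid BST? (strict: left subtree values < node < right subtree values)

Level-order array: [26, 11, 29, 2, 22, 28, 33, None, None, None, None, None, None, None, 45, None, 48]
Validate using subtree bounds (lo, hi): at each node, require lo < value < hi,
then recurse left with hi=value and right with lo=value.
Preorder trace (stopping at first violation):
  at node 26 with bounds (-inf, +inf): OK
  at node 11 with bounds (-inf, 26): OK
  at node 2 with bounds (-inf, 11): OK
  at node 22 with bounds (11, 26): OK
  at node 29 with bounds (26, +inf): OK
  at node 28 with bounds (26, 29): OK
  at node 33 with bounds (29, +inf): OK
  at node 45 with bounds (33, +inf): OK
  at node 48 with bounds (45, +inf): OK
No violation found at any node.
Result: Valid BST


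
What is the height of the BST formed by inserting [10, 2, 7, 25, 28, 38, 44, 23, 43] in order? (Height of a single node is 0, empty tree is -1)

Insertion order: [10, 2, 7, 25, 28, 38, 44, 23, 43]
Tree (level-order array): [10, 2, 25, None, 7, 23, 28, None, None, None, None, None, 38, None, 44, 43]
Compute height bottom-up (empty subtree = -1):
  height(7) = 1 + max(-1, -1) = 0
  height(2) = 1 + max(-1, 0) = 1
  height(23) = 1 + max(-1, -1) = 0
  height(43) = 1 + max(-1, -1) = 0
  height(44) = 1 + max(0, -1) = 1
  height(38) = 1 + max(-1, 1) = 2
  height(28) = 1 + max(-1, 2) = 3
  height(25) = 1 + max(0, 3) = 4
  height(10) = 1 + max(1, 4) = 5
Height = 5


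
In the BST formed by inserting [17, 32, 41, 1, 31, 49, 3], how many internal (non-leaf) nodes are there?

Tree built from: [17, 32, 41, 1, 31, 49, 3]
Tree (level-order array): [17, 1, 32, None, 3, 31, 41, None, None, None, None, None, 49]
Rule: An internal node has at least one child.
Per-node child counts:
  node 17: 2 child(ren)
  node 1: 1 child(ren)
  node 3: 0 child(ren)
  node 32: 2 child(ren)
  node 31: 0 child(ren)
  node 41: 1 child(ren)
  node 49: 0 child(ren)
Matching nodes: [17, 1, 32, 41]
Count of internal (non-leaf) nodes: 4


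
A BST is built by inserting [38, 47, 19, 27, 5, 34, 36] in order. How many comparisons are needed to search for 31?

Search path for 31: 38 -> 19 -> 27 -> 34
Found: False
Comparisons: 4


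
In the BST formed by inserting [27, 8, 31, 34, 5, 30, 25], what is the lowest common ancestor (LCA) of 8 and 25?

Tree insertion order: [27, 8, 31, 34, 5, 30, 25]
Tree (level-order array): [27, 8, 31, 5, 25, 30, 34]
In a BST, the LCA of p=8, q=25 is the first node v on the
root-to-leaf path with p <= v <= q (go left if both < v, right if both > v).
Walk from root:
  at 27: both 8 and 25 < 27, go left
  at 8: 8 <= 8 <= 25, this is the LCA
LCA = 8


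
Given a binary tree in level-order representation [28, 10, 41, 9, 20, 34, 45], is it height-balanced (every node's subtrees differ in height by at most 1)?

Tree (level-order array): [28, 10, 41, 9, 20, 34, 45]
Definition: a tree is height-balanced if, at every node, |h(left) - h(right)| <= 1 (empty subtree has height -1).
Bottom-up per-node check:
  node 9: h_left=-1, h_right=-1, diff=0 [OK], height=0
  node 20: h_left=-1, h_right=-1, diff=0 [OK], height=0
  node 10: h_left=0, h_right=0, diff=0 [OK], height=1
  node 34: h_left=-1, h_right=-1, diff=0 [OK], height=0
  node 45: h_left=-1, h_right=-1, diff=0 [OK], height=0
  node 41: h_left=0, h_right=0, diff=0 [OK], height=1
  node 28: h_left=1, h_right=1, diff=0 [OK], height=2
All nodes satisfy the balance condition.
Result: Balanced


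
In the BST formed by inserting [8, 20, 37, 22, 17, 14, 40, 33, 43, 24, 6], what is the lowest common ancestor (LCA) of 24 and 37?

Tree insertion order: [8, 20, 37, 22, 17, 14, 40, 33, 43, 24, 6]
Tree (level-order array): [8, 6, 20, None, None, 17, 37, 14, None, 22, 40, None, None, None, 33, None, 43, 24]
In a BST, the LCA of p=24, q=37 is the first node v on the
root-to-leaf path with p <= v <= q (go left if both < v, right if both > v).
Walk from root:
  at 8: both 24 and 37 > 8, go right
  at 20: both 24 and 37 > 20, go right
  at 37: 24 <= 37 <= 37, this is the LCA
LCA = 37


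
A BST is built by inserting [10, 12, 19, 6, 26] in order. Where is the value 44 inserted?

Starting tree (level order): [10, 6, 12, None, None, None, 19, None, 26]
Insertion path: 10 -> 12 -> 19 -> 26
Result: insert 44 as right child of 26
Final tree (level order): [10, 6, 12, None, None, None, 19, None, 26, None, 44]


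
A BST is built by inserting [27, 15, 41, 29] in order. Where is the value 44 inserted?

Starting tree (level order): [27, 15, 41, None, None, 29]
Insertion path: 27 -> 41
Result: insert 44 as right child of 41
Final tree (level order): [27, 15, 41, None, None, 29, 44]


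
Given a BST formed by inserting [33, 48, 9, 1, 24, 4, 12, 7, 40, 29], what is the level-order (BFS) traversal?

Tree insertion order: [33, 48, 9, 1, 24, 4, 12, 7, 40, 29]
Tree (level-order array): [33, 9, 48, 1, 24, 40, None, None, 4, 12, 29, None, None, None, 7]
BFS from the root, enqueuing left then right child of each popped node:
  queue [33] -> pop 33, enqueue [9, 48], visited so far: [33]
  queue [9, 48] -> pop 9, enqueue [1, 24], visited so far: [33, 9]
  queue [48, 1, 24] -> pop 48, enqueue [40], visited so far: [33, 9, 48]
  queue [1, 24, 40] -> pop 1, enqueue [4], visited so far: [33, 9, 48, 1]
  queue [24, 40, 4] -> pop 24, enqueue [12, 29], visited so far: [33, 9, 48, 1, 24]
  queue [40, 4, 12, 29] -> pop 40, enqueue [none], visited so far: [33, 9, 48, 1, 24, 40]
  queue [4, 12, 29] -> pop 4, enqueue [7], visited so far: [33, 9, 48, 1, 24, 40, 4]
  queue [12, 29, 7] -> pop 12, enqueue [none], visited so far: [33, 9, 48, 1, 24, 40, 4, 12]
  queue [29, 7] -> pop 29, enqueue [none], visited so far: [33, 9, 48, 1, 24, 40, 4, 12, 29]
  queue [7] -> pop 7, enqueue [none], visited so far: [33, 9, 48, 1, 24, 40, 4, 12, 29, 7]
Result: [33, 9, 48, 1, 24, 40, 4, 12, 29, 7]


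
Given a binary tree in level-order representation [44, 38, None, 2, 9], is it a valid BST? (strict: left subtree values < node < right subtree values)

Level-order array: [44, 38, None, 2, 9]
Validate using subtree bounds (lo, hi): at each node, require lo < value < hi,
then recurse left with hi=value and right with lo=value.
Preorder trace (stopping at first violation):
  at node 44 with bounds (-inf, +inf): OK
  at node 38 with bounds (-inf, 44): OK
  at node 2 with bounds (-inf, 38): OK
  at node 9 with bounds (38, 44): VIOLATION
Node 9 violates its bound: not (38 < 9 < 44).
Result: Not a valid BST


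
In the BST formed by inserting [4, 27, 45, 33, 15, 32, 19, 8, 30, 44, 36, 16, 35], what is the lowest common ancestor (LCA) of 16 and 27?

Tree insertion order: [4, 27, 45, 33, 15, 32, 19, 8, 30, 44, 36, 16, 35]
Tree (level-order array): [4, None, 27, 15, 45, 8, 19, 33, None, None, None, 16, None, 32, 44, None, None, 30, None, 36, None, None, None, 35]
In a BST, the LCA of p=16, q=27 is the first node v on the
root-to-leaf path with p <= v <= q (go left if both < v, right if both > v).
Walk from root:
  at 4: both 16 and 27 > 4, go right
  at 27: 16 <= 27 <= 27, this is the LCA
LCA = 27


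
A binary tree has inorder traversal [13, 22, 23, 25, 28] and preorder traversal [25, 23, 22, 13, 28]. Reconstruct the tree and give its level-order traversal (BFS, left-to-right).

Inorder:  [13, 22, 23, 25, 28]
Preorder: [25, 23, 22, 13, 28]
Algorithm: preorder visits root first, so consume preorder in order;
for each root, split the current inorder slice at that value into
left-subtree inorder and right-subtree inorder, then recurse.
Recursive splits:
  root=25; inorder splits into left=[13, 22, 23], right=[28]
  root=23; inorder splits into left=[13, 22], right=[]
  root=22; inorder splits into left=[13], right=[]
  root=13; inorder splits into left=[], right=[]
  root=28; inorder splits into left=[], right=[]
Reconstructed level-order: [25, 23, 28, 22, 13]


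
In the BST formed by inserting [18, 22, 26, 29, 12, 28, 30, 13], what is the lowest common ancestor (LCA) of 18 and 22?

Tree insertion order: [18, 22, 26, 29, 12, 28, 30, 13]
Tree (level-order array): [18, 12, 22, None, 13, None, 26, None, None, None, 29, 28, 30]
In a BST, the LCA of p=18, q=22 is the first node v on the
root-to-leaf path with p <= v <= q (go left if both < v, right if both > v).
Walk from root:
  at 18: 18 <= 18 <= 22, this is the LCA
LCA = 18


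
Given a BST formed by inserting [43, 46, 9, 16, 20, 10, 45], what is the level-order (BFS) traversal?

Tree insertion order: [43, 46, 9, 16, 20, 10, 45]
Tree (level-order array): [43, 9, 46, None, 16, 45, None, 10, 20]
BFS from the root, enqueuing left then right child of each popped node:
  queue [43] -> pop 43, enqueue [9, 46], visited so far: [43]
  queue [9, 46] -> pop 9, enqueue [16], visited so far: [43, 9]
  queue [46, 16] -> pop 46, enqueue [45], visited so far: [43, 9, 46]
  queue [16, 45] -> pop 16, enqueue [10, 20], visited so far: [43, 9, 46, 16]
  queue [45, 10, 20] -> pop 45, enqueue [none], visited so far: [43, 9, 46, 16, 45]
  queue [10, 20] -> pop 10, enqueue [none], visited so far: [43, 9, 46, 16, 45, 10]
  queue [20] -> pop 20, enqueue [none], visited so far: [43, 9, 46, 16, 45, 10, 20]
Result: [43, 9, 46, 16, 45, 10, 20]


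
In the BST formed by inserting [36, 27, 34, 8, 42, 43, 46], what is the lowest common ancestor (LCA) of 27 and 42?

Tree insertion order: [36, 27, 34, 8, 42, 43, 46]
Tree (level-order array): [36, 27, 42, 8, 34, None, 43, None, None, None, None, None, 46]
In a BST, the LCA of p=27, q=42 is the first node v on the
root-to-leaf path with p <= v <= q (go left if both < v, right if both > v).
Walk from root:
  at 36: 27 <= 36 <= 42, this is the LCA
LCA = 36


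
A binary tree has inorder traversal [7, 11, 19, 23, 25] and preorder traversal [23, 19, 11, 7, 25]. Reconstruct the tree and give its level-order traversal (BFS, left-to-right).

Inorder:  [7, 11, 19, 23, 25]
Preorder: [23, 19, 11, 7, 25]
Algorithm: preorder visits root first, so consume preorder in order;
for each root, split the current inorder slice at that value into
left-subtree inorder and right-subtree inorder, then recurse.
Recursive splits:
  root=23; inorder splits into left=[7, 11, 19], right=[25]
  root=19; inorder splits into left=[7, 11], right=[]
  root=11; inorder splits into left=[7], right=[]
  root=7; inorder splits into left=[], right=[]
  root=25; inorder splits into left=[], right=[]
Reconstructed level-order: [23, 19, 25, 11, 7]


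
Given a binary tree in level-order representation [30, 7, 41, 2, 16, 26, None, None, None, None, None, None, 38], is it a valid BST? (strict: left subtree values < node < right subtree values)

Level-order array: [30, 7, 41, 2, 16, 26, None, None, None, None, None, None, 38]
Validate using subtree bounds (lo, hi): at each node, require lo < value < hi,
then recurse left with hi=value and right with lo=value.
Preorder trace (stopping at first violation):
  at node 30 with bounds (-inf, +inf): OK
  at node 7 with bounds (-inf, 30): OK
  at node 2 with bounds (-inf, 7): OK
  at node 16 with bounds (7, 30): OK
  at node 41 with bounds (30, +inf): OK
  at node 26 with bounds (30, 41): VIOLATION
Node 26 violates its bound: not (30 < 26 < 41).
Result: Not a valid BST


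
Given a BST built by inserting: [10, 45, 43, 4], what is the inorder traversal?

Tree insertion order: [10, 45, 43, 4]
Tree (level-order array): [10, 4, 45, None, None, 43]
Inorder traversal: [4, 10, 43, 45]


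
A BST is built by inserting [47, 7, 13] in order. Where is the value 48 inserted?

Starting tree (level order): [47, 7, None, None, 13]
Insertion path: 47
Result: insert 48 as right child of 47
Final tree (level order): [47, 7, 48, None, 13]


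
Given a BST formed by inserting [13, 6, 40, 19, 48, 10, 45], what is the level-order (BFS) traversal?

Tree insertion order: [13, 6, 40, 19, 48, 10, 45]
Tree (level-order array): [13, 6, 40, None, 10, 19, 48, None, None, None, None, 45]
BFS from the root, enqueuing left then right child of each popped node:
  queue [13] -> pop 13, enqueue [6, 40], visited so far: [13]
  queue [6, 40] -> pop 6, enqueue [10], visited so far: [13, 6]
  queue [40, 10] -> pop 40, enqueue [19, 48], visited so far: [13, 6, 40]
  queue [10, 19, 48] -> pop 10, enqueue [none], visited so far: [13, 6, 40, 10]
  queue [19, 48] -> pop 19, enqueue [none], visited so far: [13, 6, 40, 10, 19]
  queue [48] -> pop 48, enqueue [45], visited so far: [13, 6, 40, 10, 19, 48]
  queue [45] -> pop 45, enqueue [none], visited so far: [13, 6, 40, 10, 19, 48, 45]
Result: [13, 6, 40, 10, 19, 48, 45]


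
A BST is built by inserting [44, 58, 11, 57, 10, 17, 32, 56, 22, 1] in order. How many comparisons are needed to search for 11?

Search path for 11: 44 -> 11
Found: True
Comparisons: 2


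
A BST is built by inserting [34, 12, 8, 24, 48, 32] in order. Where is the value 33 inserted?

Starting tree (level order): [34, 12, 48, 8, 24, None, None, None, None, None, 32]
Insertion path: 34 -> 12 -> 24 -> 32
Result: insert 33 as right child of 32
Final tree (level order): [34, 12, 48, 8, 24, None, None, None, None, None, 32, None, 33]


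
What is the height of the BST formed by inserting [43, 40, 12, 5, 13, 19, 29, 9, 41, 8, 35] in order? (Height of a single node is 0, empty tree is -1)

Insertion order: [43, 40, 12, 5, 13, 19, 29, 9, 41, 8, 35]
Tree (level-order array): [43, 40, None, 12, 41, 5, 13, None, None, None, 9, None, 19, 8, None, None, 29, None, None, None, 35]
Compute height bottom-up (empty subtree = -1):
  height(8) = 1 + max(-1, -1) = 0
  height(9) = 1 + max(0, -1) = 1
  height(5) = 1 + max(-1, 1) = 2
  height(35) = 1 + max(-1, -1) = 0
  height(29) = 1 + max(-1, 0) = 1
  height(19) = 1 + max(-1, 1) = 2
  height(13) = 1 + max(-1, 2) = 3
  height(12) = 1 + max(2, 3) = 4
  height(41) = 1 + max(-1, -1) = 0
  height(40) = 1 + max(4, 0) = 5
  height(43) = 1 + max(5, -1) = 6
Height = 6


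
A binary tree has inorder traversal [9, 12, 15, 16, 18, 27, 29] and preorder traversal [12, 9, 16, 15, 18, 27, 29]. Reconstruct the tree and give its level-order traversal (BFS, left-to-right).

Inorder:  [9, 12, 15, 16, 18, 27, 29]
Preorder: [12, 9, 16, 15, 18, 27, 29]
Algorithm: preorder visits root first, so consume preorder in order;
for each root, split the current inorder slice at that value into
left-subtree inorder and right-subtree inorder, then recurse.
Recursive splits:
  root=12; inorder splits into left=[9], right=[15, 16, 18, 27, 29]
  root=9; inorder splits into left=[], right=[]
  root=16; inorder splits into left=[15], right=[18, 27, 29]
  root=15; inorder splits into left=[], right=[]
  root=18; inorder splits into left=[], right=[27, 29]
  root=27; inorder splits into left=[], right=[29]
  root=29; inorder splits into left=[], right=[]
Reconstructed level-order: [12, 9, 16, 15, 18, 27, 29]


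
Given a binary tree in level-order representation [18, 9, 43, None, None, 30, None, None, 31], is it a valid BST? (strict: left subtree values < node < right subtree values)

Level-order array: [18, 9, 43, None, None, 30, None, None, 31]
Validate using subtree bounds (lo, hi): at each node, require lo < value < hi,
then recurse left with hi=value and right with lo=value.
Preorder trace (stopping at first violation):
  at node 18 with bounds (-inf, +inf): OK
  at node 9 with bounds (-inf, 18): OK
  at node 43 with bounds (18, +inf): OK
  at node 30 with bounds (18, 43): OK
  at node 31 with bounds (30, 43): OK
No violation found at any node.
Result: Valid BST


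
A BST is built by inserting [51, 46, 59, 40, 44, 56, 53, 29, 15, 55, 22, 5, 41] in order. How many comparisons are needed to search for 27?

Search path for 27: 51 -> 46 -> 40 -> 29 -> 15 -> 22
Found: False
Comparisons: 6


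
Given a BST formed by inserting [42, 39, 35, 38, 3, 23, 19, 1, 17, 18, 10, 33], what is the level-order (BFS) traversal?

Tree insertion order: [42, 39, 35, 38, 3, 23, 19, 1, 17, 18, 10, 33]
Tree (level-order array): [42, 39, None, 35, None, 3, 38, 1, 23, None, None, None, None, 19, 33, 17, None, None, None, 10, 18]
BFS from the root, enqueuing left then right child of each popped node:
  queue [42] -> pop 42, enqueue [39], visited so far: [42]
  queue [39] -> pop 39, enqueue [35], visited so far: [42, 39]
  queue [35] -> pop 35, enqueue [3, 38], visited so far: [42, 39, 35]
  queue [3, 38] -> pop 3, enqueue [1, 23], visited so far: [42, 39, 35, 3]
  queue [38, 1, 23] -> pop 38, enqueue [none], visited so far: [42, 39, 35, 3, 38]
  queue [1, 23] -> pop 1, enqueue [none], visited so far: [42, 39, 35, 3, 38, 1]
  queue [23] -> pop 23, enqueue [19, 33], visited so far: [42, 39, 35, 3, 38, 1, 23]
  queue [19, 33] -> pop 19, enqueue [17], visited so far: [42, 39, 35, 3, 38, 1, 23, 19]
  queue [33, 17] -> pop 33, enqueue [none], visited so far: [42, 39, 35, 3, 38, 1, 23, 19, 33]
  queue [17] -> pop 17, enqueue [10, 18], visited so far: [42, 39, 35, 3, 38, 1, 23, 19, 33, 17]
  queue [10, 18] -> pop 10, enqueue [none], visited so far: [42, 39, 35, 3, 38, 1, 23, 19, 33, 17, 10]
  queue [18] -> pop 18, enqueue [none], visited so far: [42, 39, 35, 3, 38, 1, 23, 19, 33, 17, 10, 18]
Result: [42, 39, 35, 3, 38, 1, 23, 19, 33, 17, 10, 18]


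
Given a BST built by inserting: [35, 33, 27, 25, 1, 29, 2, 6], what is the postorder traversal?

Tree insertion order: [35, 33, 27, 25, 1, 29, 2, 6]
Tree (level-order array): [35, 33, None, 27, None, 25, 29, 1, None, None, None, None, 2, None, 6]
Postorder traversal: [6, 2, 1, 25, 29, 27, 33, 35]


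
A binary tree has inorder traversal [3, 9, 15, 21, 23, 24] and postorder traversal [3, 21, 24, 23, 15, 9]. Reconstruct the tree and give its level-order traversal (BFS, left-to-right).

Inorder:   [3, 9, 15, 21, 23, 24]
Postorder: [3, 21, 24, 23, 15, 9]
Algorithm: postorder visits root last, so walk postorder right-to-left;
each value is the root of the current inorder slice — split it at that
value, recurse on the right subtree first, then the left.
Recursive splits:
  root=9; inorder splits into left=[3], right=[15, 21, 23, 24]
  root=15; inorder splits into left=[], right=[21, 23, 24]
  root=23; inorder splits into left=[21], right=[24]
  root=24; inorder splits into left=[], right=[]
  root=21; inorder splits into left=[], right=[]
  root=3; inorder splits into left=[], right=[]
Reconstructed level-order: [9, 3, 15, 23, 21, 24]


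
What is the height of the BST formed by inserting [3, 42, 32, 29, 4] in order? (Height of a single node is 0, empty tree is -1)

Insertion order: [3, 42, 32, 29, 4]
Tree (level-order array): [3, None, 42, 32, None, 29, None, 4]
Compute height bottom-up (empty subtree = -1):
  height(4) = 1 + max(-1, -1) = 0
  height(29) = 1 + max(0, -1) = 1
  height(32) = 1 + max(1, -1) = 2
  height(42) = 1 + max(2, -1) = 3
  height(3) = 1 + max(-1, 3) = 4
Height = 4


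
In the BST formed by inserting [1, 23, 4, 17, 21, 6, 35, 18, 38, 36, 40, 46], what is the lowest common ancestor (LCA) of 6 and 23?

Tree insertion order: [1, 23, 4, 17, 21, 6, 35, 18, 38, 36, 40, 46]
Tree (level-order array): [1, None, 23, 4, 35, None, 17, None, 38, 6, 21, 36, 40, None, None, 18, None, None, None, None, 46]
In a BST, the LCA of p=6, q=23 is the first node v on the
root-to-leaf path with p <= v <= q (go left if both < v, right if both > v).
Walk from root:
  at 1: both 6 and 23 > 1, go right
  at 23: 6 <= 23 <= 23, this is the LCA
LCA = 23


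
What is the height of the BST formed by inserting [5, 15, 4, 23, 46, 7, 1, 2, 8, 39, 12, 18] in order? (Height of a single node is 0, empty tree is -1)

Insertion order: [5, 15, 4, 23, 46, 7, 1, 2, 8, 39, 12, 18]
Tree (level-order array): [5, 4, 15, 1, None, 7, 23, None, 2, None, 8, 18, 46, None, None, None, 12, None, None, 39]
Compute height bottom-up (empty subtree = -1):
  height(2) = 1 + max(-1, -1) = 0
  height(1) = 1 + max(-1, 0) = 1
  height(4) = 1 + max(1, -1) = 2
  height(12) = 1 + max(-1, -1) = 0
  height(8) = 1 + max(-1, 0) = 1
  height(7) = 1 + max(-1, 1) = 2
  height(18) = 1 + max(-1, -1) = 0
  height(39) = 1 + max(-1, -1) = 0
  height(46) = 1 + max(0, -1) = 1
  height(23) = 1 + max(0, 1) = 2
  height(15) = 1 + max(2, 2) = 3
  height(5) = 1 + max(2, 3) = 4
Height = 4


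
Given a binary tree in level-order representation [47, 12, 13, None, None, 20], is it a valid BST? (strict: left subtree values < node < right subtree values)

Level-order array: [47, 12, 13, None, None, 20]
Validate using subtree bounds (lo, hi): at each node, require lo < value < hi,
then recurse left with hi=value and right with lo=value.
Preorder trace (stopping at first violation):
  at node 47 with bounds (-inf, +inf): OK
  at node 12 with bounds (-inf, 47): OK
  at node 13 with bounds (47, +inf): VIOLATION
Node 13 violates its bound: not (47 < 13 < +inf).
Result: Not a valid BST


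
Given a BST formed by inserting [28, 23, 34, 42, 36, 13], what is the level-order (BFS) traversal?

Tree insertion order: [28, 23, 34, 42, 36, 13]
Tree (level-order array): [28, 23, 34, 13, None, None, 42, None, None, 36]
BFS from the root, enqueuing left then right child of each popped node:
  queue [28] -> pop 28, enqueue [23, 34], visited so far: [28]
  queue [23, 34] -> pop 23, enqueue [13], visited so far: [28, 23]
  queue [34, 13] -> pop 34, enqueue [42], visited so far: [28, 23, 34]
  queue [13, 42] -> pop 13, enqueue [none], visited so far: [28, 23, 34, 13]
  queue [42] -> pop 42, enqueue [36], visited so far: [28, 23, 34, 13, 42]
  queue [36] -> pop 36, enqueue [none], visited so far: [28, 23, 34, 13, 42, 36]
Result: [28, 23, 34, 13, 42, 36]


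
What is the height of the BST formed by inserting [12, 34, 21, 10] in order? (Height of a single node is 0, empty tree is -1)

Insertion order: [12, 34, 21, 10]
Tree (level-order array): [12, 10, 34, None, None, 21]
Compute height bottom-up (empty subtree = -1):
  height(10) = 1 + max(-1, -1) = 0
  height(21) = 1 + max(-1, -1) = 0
  height(34) = 1 + max(0, -1) = 1
  height(12) = 1 + max(0, 1) = 2
Height = 2


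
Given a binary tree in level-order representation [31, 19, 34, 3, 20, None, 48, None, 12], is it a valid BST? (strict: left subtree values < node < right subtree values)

Level-order array: [31, 19, 34, 3, 20, None, 48, None, 12]
Validate using subtree bounds (lo, hi): at each node, require lo < value < hi,
then recurse left with hi=value and right with lo=value.
Preorder trace (stopping at first violation):
  at node 31 with bounds (-inf, +inf): OK
  at node 19 with bounds (-inf, 31): OK
  at node 3 with bounds (-inf, 19): OK
  at node 12 with bounds (3, 19): OK
  at node 20 with bounds (19, 31): OK
  at node 34 with bounds (31, +inf): OK
  at node 48 with bounds (34, +inf): OK
No violation found at any node.
Result: Valid BST


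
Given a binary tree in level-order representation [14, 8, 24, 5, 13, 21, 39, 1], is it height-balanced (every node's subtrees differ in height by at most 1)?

Tree (level-order array): [14, 8, 24, 5, 13, 21, 39, 1]
Definition: a tree is height-balanced if, at every node, |h(left) - h(right)| <= 1 (empty subtree has height -1).
Bottom-up per-node check:
  node 1: h_left=-1, h_right=-1, diff=0 [OK], height=0
  node 5: h_left=0, h_right=-1, diff=1 [OK], height=1
  node 13: h_left=-1, h_right=-1, diff=0 [OK], height=0
  node 8: h_left=1, h_right=0, diff=1 [OK], height=2
  node 21: h_left=-1, h_right=-1, diff=0 [OK], height=0
  node 39: h_left=-1, h_right=-1, diff=0 [OK], height=0
  node 24: h_left=0, h_right=0, diff=0 [OK], height=1
  node 14: h_left=2, h_right=1, diff=1 [OK], height=3
All nodes satisfy the balance condition.
Result: Balanced


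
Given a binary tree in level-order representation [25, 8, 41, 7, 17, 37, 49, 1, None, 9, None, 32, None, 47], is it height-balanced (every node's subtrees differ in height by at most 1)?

Tree (level-order array): [25, 8, 41, 7, 17, 37, 49, 1, None, 9, None, 32, None, 47]
Definition: a tree is height-balanced if, at every node, |h(left) - h(right)| <= 1 (empty subtree has height -1).
Bottom-up per-node check:
  node 1: h_left=-1, h_right=-1, diff=0 [OK], height=0
  node 7: h_left=0, h_right=-1, diff=1 [OK], height=1
  node 9: h_left=-1, h_right=-1, diff=0 [OK], height=0
  node 17: h_left=0, h_right=-1, diff=1 [OK], height=1
  node 8: h_left=1, h_right=1, diff=0 [OK], height=2
  node 32: h_left=-1, h_right=-1, diff=0 [OK], height=0
  node 37: h_left=0, h_right=-1, diff=1 [OK], height=1
  node 47: h_left=-1, h_right=-1, diff=0 [OK], height=0
  node 49: h_left=0, h_right=-1, diff=1 [OK], height=1
  node 41: h_left=1, h_right=1, diff=0 [OK], height=2
  node 25: h_left=2, h_right=2, diff=0 [OK], height=3
All nodes satisfy the balance condition.
Result: Balanced


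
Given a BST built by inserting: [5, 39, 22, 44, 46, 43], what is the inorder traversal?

Tree insertion order: [5, 39, 22, 44, 46, 43]
Tree (level-order array): [5, None, 39, 22, 44, None, None, 43, 46]
Inorder traversal: [5, 22, 39, 43, 44, 46]


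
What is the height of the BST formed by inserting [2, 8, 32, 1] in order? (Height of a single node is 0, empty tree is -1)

Insertion order: [2, 8, 32, 1]
Tree (level-order array): [2, 1, 8, None, None, None, 32]
Compute height bottom-up (empty subtree = -1):
  height(1) = 1 + max(-1, -1) = 0
  height(32) = 1 + max(-1, -1) = 0
  height(8) = 1 + max(-1, 0) = 1
  height(2) = 1 + max(0, 1) = 2
Height = 2


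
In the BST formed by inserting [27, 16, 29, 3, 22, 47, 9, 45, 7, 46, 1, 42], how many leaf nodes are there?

Tree built from: [27, 16, 29, 3, 22, 47, 9, 45, 7, 46, 1, 42]
Tree (level-order array): [27, 16, 29, 3, 22, None, 47, 1, 9, None, None, 45, None, None, None, 7, None, 42, 46]
Rule: A leaf has 0 children.
Per-node child counts:
  node 27: 2 child(ren)
  node 16: 2 child(ren)
  node 3: 2 child(ren)
  node 1: 0 child(ren)
  node 9: 1 child(ren)
  node 7: 0 child(ren)
  node 22: 0 child(ren)
  node 29: 1 child(ren)
  node 47: 1 child(ren)
  node 45: 2 child(ren)
  node 42: 0 child(ren)
  node 46: 0 child(ren)
Matching nodes: [1, 7, 22, 42, 46]
Count of leaf nodes: 5


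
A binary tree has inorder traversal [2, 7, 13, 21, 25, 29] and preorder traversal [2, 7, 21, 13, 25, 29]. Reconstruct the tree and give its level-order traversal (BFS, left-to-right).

Inorder:  [2, 7, 13, 21, 25, 29]
Preorder: [2, 7, 21, 13, 25, 29]
Algorithm: preorder visits root first, so consume preorder in order;
for each root, split the current inorder slice at that value into
left-subtree inorder and right-subtree inorder, then recurse.
Recursive splits:
  root=2; inorder splits into left=[], right=[7, 13, 21, 25, 29]
  root=7; inorder splits into left=[], right=[13, 21, 25, 29]
  root=21; inorder splits into left=[13], right=[25, 29]
  root=13; inorder splits into left=[], right=[]
  root=25; inorder splits into left=[], right=[29]
  root=29; inorder splits into left=[], right=[]
Reconstructed level-order: [2, 7, 21, 13, 25, 29]


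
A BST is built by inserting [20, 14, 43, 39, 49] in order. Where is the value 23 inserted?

Starting tree (level order): [20, 14, 43, None, None, 39, 49]
Insertion path: 20 -> 43 -> 39
Result: insert 23 as left child of 39
Final tree (level order): [20, 14, 43, None, None, 39, 49, 23]


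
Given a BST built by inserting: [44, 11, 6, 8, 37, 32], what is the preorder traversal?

Tree insertion order: [44, 11, 6, 8, 37, 32]
Tree (level-order array): [44, 11, None, 6, 37, None, 8, 32]
Preorder traversal: [44, 11, 6, 8, 37, 32]


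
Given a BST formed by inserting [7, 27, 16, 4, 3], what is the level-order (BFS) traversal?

Tree insertion order: [7, 27, 16, 4, 3]
Tree (level-order array): [7, 4, 27, 3, None, 16]
BFS from the root, enqueuing left then right child of each popped node:
  queue [7] -> pop 7, enqueue [4, 27], visited so far: [7]
  queue [4, 27] -> pop 4, enqueue [3], visited so far: [7, 4]
  queue [27, 3] -> pop 27, enqueue [16], visited so far: [7, 4, 27]
  queue [3, 16] -> pop 3, enqueue [none], visited so far: [7, 4, 27, 3]
  queue [16] -> pop 16, enqueue [none], visited so far: [7, 4, 27, 3, 16]
Result: [7, 4, 27, 3, 16]


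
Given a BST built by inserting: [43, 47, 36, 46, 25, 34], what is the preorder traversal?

Tree insertion order: [43, 47, 36, 46, 25, 34]
Tree (level-order array): [43, 36, 47, 25, None, 46, None, None, 34]
Preorder traversal: [43, 36, 25, 34, 47, 46]


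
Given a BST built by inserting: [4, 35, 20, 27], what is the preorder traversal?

Tree insertion order: [4, 35, 20, 27]
Tree (level-order array): [4, None, 35, 20, None, None, 27]
Preorder traversal: [4, 35, 20, 27]
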